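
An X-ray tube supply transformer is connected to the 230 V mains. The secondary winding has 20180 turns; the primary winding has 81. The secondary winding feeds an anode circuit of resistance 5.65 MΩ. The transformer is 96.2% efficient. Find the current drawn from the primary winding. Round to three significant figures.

V_s = 230 × 20180/81 = 57301 V.
I_s = V_s/R = 57301/(5.65×10^6) = 0.010142 A.
P_out = V_s I_s = 57301 × 0.010142 = 581.14 W.
P_in = P_out/η = 581.14/0.962 = 604.09 W.
I_p = P_in/V_p = 604.09/230 = 2.63 A.

I_p ≈ 2.63 A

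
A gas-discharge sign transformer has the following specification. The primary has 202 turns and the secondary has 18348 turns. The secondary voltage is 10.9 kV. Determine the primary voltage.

V_p/V_s = N_p/N_s, so V_p = 10900 × 202/18348 = 120 V.

V_p ≈ 120 V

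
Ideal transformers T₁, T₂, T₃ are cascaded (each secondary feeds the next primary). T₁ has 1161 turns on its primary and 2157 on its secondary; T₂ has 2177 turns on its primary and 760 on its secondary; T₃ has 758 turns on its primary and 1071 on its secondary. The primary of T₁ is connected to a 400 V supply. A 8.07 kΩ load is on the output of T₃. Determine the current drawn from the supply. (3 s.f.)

I_supply ≈ 0.0416 A

Secondary of T₁: V = 400.00 × 2157/1161 = 743.15 V.
Secondary of T₂: V = 743.15 × 760/2177 = 259.44 V.
Secondary of T₃: V = 259.44 × 1071/758 = 366.57 V.
I_load = 366.57/8070 = 0.045423 A, so P_out = 366.57 × 0.045423 = 16.651 W.
All ideal ⇒ P_in = P_out, so I_supply = 16.651/400 = 0.0416 A.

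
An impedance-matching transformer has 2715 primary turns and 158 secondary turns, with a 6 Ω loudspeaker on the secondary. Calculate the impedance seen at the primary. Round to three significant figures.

Z_p = (N_p/N_s)² × Z_s = (2715/158)² × 6 = 1770 Ω.

Z_p ≈ 1770 Ω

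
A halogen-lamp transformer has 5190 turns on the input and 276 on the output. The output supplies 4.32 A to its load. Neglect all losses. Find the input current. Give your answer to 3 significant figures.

For an ideal transformer I_in/I_out = N_out/N_in, so I_in = 4.32 × 276/5190 = 0.230 A.

I_in ≈ 0.230 A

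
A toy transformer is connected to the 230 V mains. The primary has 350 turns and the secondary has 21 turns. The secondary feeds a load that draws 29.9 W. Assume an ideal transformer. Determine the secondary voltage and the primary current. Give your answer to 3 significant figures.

V_s ≈ 13.8 V, I_p ≈ 0.130 A

V_s = V_p × N_s/N_p = 230 × 21/350 = 13.800 V.
I_s = P/V_s = 29.9/13.800 = 2.1667 A.
I_p = I_s × N_s/N_p = 2.1667 × 21/350 = 0.130 A.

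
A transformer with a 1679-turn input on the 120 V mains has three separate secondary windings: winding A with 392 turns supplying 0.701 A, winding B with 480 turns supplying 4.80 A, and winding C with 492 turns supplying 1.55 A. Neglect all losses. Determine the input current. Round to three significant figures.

V_A = 120 × 392/1679 = 28.017 V; V_B = 120 × 480/1679 = 34.306 V; V_C = 120 × 492/1679 = 35.164 V.
P_out = V_A I_A + V_B I_B + V_C I_C = 28.017×0.701 + 34.306×4.80 + 35.164×1.55 = 19.640 + 164.67 + 54.504 = 238.81 W.
Ideal ⇒ P_in = P_out, so I_in = P_out/V_in = 238.81/120 = 1.99 A.

I_in ≈ 1.99 A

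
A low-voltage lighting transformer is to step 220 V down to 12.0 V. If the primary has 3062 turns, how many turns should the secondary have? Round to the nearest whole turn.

N_s/N_p = V_s/V_p, so N_s = 3062 × 12.0/220 = 167.0 ≈ 167 turns.

N_s = 167 turns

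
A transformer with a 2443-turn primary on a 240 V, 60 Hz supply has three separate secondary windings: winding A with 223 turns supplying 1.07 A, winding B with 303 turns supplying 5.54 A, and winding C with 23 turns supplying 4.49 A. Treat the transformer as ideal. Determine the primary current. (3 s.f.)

I_p ≈ 0.827 A

V_A = 240 × 223/2443 = 21.907 V; V_B = 240 × 303/2443 = 29.767 V; V_C = 240 × 23/2443 = 2.2595 V.
P_out = V_A I_A + V_B I_B + V_C I_C = 21.907×1.07 + 29.767×5.54 + 2.2595×4.49 = 23.441 + 164.91 + 10.145 = 198.49 W.
Ideal ⇒ P_in = P_out, so I_p = P_out/V_p = 198.49/240 = 0.827 A.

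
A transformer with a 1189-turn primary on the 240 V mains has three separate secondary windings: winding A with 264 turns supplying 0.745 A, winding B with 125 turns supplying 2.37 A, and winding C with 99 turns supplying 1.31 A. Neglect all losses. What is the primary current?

I_p ≈ 0.524 A

V_A = 240 × 264/1189 = 53.288 V; V_B = 240 × 125/1189 = 25.231 V; V_C = 240 × 99/1189 = 19.983 V.
P_out = V_A I_A + V_B I_B + V_C I_C = 53.288×0.745 + 25.231×2.37 + 19.983×1.31 = 39.700 + 59.798 + 26.178 = 125.68 W.
Ideal ⇒ P_in = P_out, so I_p = P_out/V_p = 125.68/240 = 0.524 A.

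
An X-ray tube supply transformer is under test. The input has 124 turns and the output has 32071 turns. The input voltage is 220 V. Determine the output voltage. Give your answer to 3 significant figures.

V_out/V_in = N_out/N_in, so V_out = 220 × 32071/124 = 56900 V.

V_out ≈ 56900 V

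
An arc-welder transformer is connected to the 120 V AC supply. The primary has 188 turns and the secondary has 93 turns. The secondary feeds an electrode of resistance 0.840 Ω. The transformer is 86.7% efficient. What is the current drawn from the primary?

I_p ≈ 40.3 A

V_s = 120 × 93/188 = 59.362 V.
I_s = V_s/R = 59.362/0.840 = 70.669 A.
P_out = V_s I_s = 59.362 × 70.669 = 4195.0 W.
P_in = P_out/η = 4195.0/0.867 = 4838.5 W.
I_p = P_in/V_p = 4838.5/120 = 40.3 A.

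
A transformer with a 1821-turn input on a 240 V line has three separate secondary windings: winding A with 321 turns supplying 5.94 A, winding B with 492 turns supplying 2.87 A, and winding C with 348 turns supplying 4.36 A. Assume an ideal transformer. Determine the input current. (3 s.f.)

V_A = 240 × 321/1821 = 42.306 V; V_B = 240 × 492/1821 = 64.843 V; V_C = 240 × 348/1821 = 45.865 V.
P_out = V_A I_A + V_B I_B + V_C I_C = 42.306×5.94 + 64.843×2.87 + 45.865×4.36 = 251.30 + 186.10 + 199.97 = 637.37 W.
Ideal ⇒ P_in = P_out, so I_in = P_out/V_in = 637.37/240 = 2.66 A.

I_in ≈ 2.66 A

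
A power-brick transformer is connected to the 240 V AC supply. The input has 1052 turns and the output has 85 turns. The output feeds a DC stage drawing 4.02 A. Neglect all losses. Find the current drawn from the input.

I_in ≈ 0.325 A

For an ideal transformer I_in N_in = I_out N_out, so I_in = 4.02 × 85/1052 = 0.325 A.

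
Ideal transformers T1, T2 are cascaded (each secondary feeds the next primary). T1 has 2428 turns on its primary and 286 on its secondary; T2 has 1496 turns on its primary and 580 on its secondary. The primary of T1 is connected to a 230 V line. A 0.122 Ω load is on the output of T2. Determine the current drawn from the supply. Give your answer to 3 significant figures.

I_supply ≈ 3.93 A

After T1: V = 230.00 × 286/2428 = 27.092 V.
After T2: V = 27.092 × 580/1496 = 10.504 V.
I_load = 10.504/0.122 = 86.096 A, so P_out = 10.504 × 86.096 = 904.32 W.
All ideal ⇒ P_in = P_out, so I_supply = 904.32/230 = 3.93 A.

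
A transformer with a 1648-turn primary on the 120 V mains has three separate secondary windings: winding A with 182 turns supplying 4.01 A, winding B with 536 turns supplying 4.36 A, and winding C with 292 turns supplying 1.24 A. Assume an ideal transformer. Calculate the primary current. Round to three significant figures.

I_p ≈ 2.08 A

V_A = 120 × 182/1648 = 13.252 V; V_B = 120 × 536/1648 = 39.029 V; V_C = 120 × 292/1648 = 21.262 V.
P_out = V_A I_A + V_B I_B + V_C I_C = 13.252×4.01 + 39.029×4.36 + 21.262×1.24 = 53.142 + 170.17 + 26.365 = 249.67 W.
Ideal ⇒ P_in = P_out, so I_p = P_out/V_p = 249.67/120 = 2.08 A.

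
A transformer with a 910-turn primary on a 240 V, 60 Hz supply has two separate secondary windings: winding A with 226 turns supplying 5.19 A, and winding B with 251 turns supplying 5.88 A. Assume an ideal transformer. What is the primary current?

I_p ≈ 2.91 A

V_A = 240 × 226/910 = 59.604 V; V_B = 240 × 251/910 = 66.198 V.
P_out = V_A I_A + V_B I_B = 59.604×5.19 + 66.198×5.88 = 309.35 + 389.24 = 698.59 W.
Ideal ⇒ P_in = P_out, so I_p = P_out/V_p = 698.59/240 = 2.91 A.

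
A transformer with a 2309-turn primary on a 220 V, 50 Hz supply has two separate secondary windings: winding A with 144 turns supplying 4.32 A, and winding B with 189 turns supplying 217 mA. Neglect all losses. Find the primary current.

V_A = 220 × 144/2309 = 13.720 V; V_B = 220 × 189/2309 = 18.008 V.
P_out = V_A I_A + V_B I_B = 13.720×4.32 + 18.008×0.217 = 59.271 + 3.9077 = 63.179 W.
Ideal ⇒ P_in = P_out, so I_p = P_out/V_p = 63.179/220 = 0.287 A.

I_p ≈ 0.287 A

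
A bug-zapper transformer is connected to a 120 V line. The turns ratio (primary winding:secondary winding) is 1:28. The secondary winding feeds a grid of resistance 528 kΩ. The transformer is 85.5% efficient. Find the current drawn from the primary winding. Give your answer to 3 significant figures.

V_s = 120 × 28/1 = 3360.0 V.
I_s = V_s/R = 3360.0/528000 = 0.0063636 A.
P_out = V_s I_s = 3360.0 × 0.0063636 = 21.382 W.
P_in = P_out/η = 21.382/0.855 = 25.008 W.
I_p = P_in/V_p = 25.008/120 = 0.208 A.

I_p ≈ 0.208 A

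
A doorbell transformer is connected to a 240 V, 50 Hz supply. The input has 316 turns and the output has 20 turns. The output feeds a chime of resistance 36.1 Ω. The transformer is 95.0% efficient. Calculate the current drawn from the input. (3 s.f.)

I_in ≈ 0.0280 A

V_out = 240 × 20/316 = 15.190 V.
I_out = V_out/R = 15.190/36.1 = 0.42077 A.
P_out = V_out I_out = 15.190 × 0.42077 = 6.3915 W.
P_in = P_out/η = 6.3915/0.950 = 6.7279 W.
I_in = P_in/V_in = 6.7279/240 = 0.0280 A.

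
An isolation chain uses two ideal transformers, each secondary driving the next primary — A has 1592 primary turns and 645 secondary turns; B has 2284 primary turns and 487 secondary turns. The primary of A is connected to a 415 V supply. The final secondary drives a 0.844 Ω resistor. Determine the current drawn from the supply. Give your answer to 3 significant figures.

After A: V = 415.00 × 645/1592 = 168.14 V.
After B: V = 168.14 × 487/2284 = 35.851 V.
I_load = 35.851/0.844 = 42.477 A, so P_out = 35.851 × 42.477 = 1522.8 W.
All ideal ⇒ P_in = P_out, so I_supply = 1522.8/415 = 3.67 A.

I_supply ≈ 3.67 A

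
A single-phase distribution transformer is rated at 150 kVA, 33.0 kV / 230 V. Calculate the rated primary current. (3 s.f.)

I_p = S/V_p = 150000/33000 = 4.55 A.

I_p ≈ 4.55 A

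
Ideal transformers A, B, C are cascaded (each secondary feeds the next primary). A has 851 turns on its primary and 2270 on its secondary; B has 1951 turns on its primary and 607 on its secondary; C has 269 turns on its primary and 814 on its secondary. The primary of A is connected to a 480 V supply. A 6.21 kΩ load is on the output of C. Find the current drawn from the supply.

I_supply ≈ 0.487 A

Secondary of A: V = 480.00 × 2270/851 = 1280.4 V.
Secondary of B: V = 1280.4 × 607/1951 = 398.35 V.
Secondary of C: V = 398.35 × 814/269 = 1205.4 V.
I_load = 1205.4/6210 = 0.19411 A, so P_out = 1205.4 × 0.19411 = 233.99 W.
All ideal ⇒ P_in = P_out, so I_supply = 233.99/480 = 0.487 A.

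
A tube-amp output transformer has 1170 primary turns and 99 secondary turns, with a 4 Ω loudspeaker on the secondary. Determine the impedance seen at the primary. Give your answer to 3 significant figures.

Z_p = (N_p/N_s)² × Z_s = (1170/99)² × 4 = 559 Ω.

Z_p ≈ 559 Ω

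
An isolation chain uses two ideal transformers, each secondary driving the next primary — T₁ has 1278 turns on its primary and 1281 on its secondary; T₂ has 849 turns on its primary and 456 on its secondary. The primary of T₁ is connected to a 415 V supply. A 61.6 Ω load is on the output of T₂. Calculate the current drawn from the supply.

I_supply ≈ 1.95 A

Secondary of T₁: V = 415.00 × 1281/1278 = 415.97 V.
Secondary of T₂: V = 415.97 × 456/849 = 223.42 V.
I_load = 223.42/61.6 = 3.6270 A, so P_out = 223.42 × 3.6270 = 810.34 W.
All ideal ⇒ P_in = P_out, so I_supply = 810.34/415 = 1.95 A.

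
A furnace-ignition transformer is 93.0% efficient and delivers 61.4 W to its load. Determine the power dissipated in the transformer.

P_in = P_out/η = 61.4/0.930 = 66.0215 W.
P_loss = P_in − P_out = 66.0215 − 61.4 = 4.62 W.

P_loss ≈ 4.62 W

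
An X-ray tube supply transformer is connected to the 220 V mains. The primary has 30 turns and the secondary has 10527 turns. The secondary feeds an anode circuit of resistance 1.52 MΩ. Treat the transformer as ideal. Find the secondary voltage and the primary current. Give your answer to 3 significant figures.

V_s ≈ 77200 V, I_p ≈ 17.8 A

V_s = V_p × N_s/N_p = 220 × 10527/30 = 77198 V.
I_s = V_s/R = 77198/(1.52×10^6) = 0.050788 A.
I_p = I_s × N_s/N_p = 0.050788 × 10527/30 = 17.8 A.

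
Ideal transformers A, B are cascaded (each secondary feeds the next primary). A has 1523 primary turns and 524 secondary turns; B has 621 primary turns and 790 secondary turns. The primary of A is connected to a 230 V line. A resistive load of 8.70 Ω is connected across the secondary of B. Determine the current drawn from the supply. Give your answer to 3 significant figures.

I_supply ≈ 5.06 A

Secondary of A: V = 230.00 × 524/1523 = 79.133 V.
Secondary of B: V = 79.133 × 790/621 = 100.67 V.
I_load = 100.67/8.70 = 11.571 A, so P_out = 100.67 × 11.571 = 1164.9 W.
All ideal ⇒ P_in = P_out, so I_supply = 1164.9/230 = 5.06 A.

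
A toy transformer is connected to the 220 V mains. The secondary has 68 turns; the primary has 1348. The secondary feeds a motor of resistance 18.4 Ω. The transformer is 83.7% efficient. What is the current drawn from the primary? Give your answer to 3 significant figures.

I_p ≈ 0.0364 A

V_s = 220 × 68/1348 = 11.098 V.
I_s = V_s/R = 11.098/18.4 = 0.60315 A.
P_out = V_s I_s = 11.098 × 0.60315 = 6.6937 W.
P_in = P_out/η = 6.6937/0.837 = 7.9972 W.
I_p = P_in/V_p = 7.9972/220 = 0.0364 A.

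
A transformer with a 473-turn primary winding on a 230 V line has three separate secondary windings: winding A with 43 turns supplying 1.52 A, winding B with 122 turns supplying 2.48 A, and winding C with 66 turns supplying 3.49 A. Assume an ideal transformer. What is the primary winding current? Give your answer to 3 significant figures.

I_p ≈ 1.26 A

V_A = 230 × 43/473 = 20.909 V; V_B = 230 × 122/473 = 59.323 V; V_C = 230 × 66/473 = 32.093 V.
P_out = V_A I_A + V_B I_B + V_C I_C = 20.909×1.52 + 59.323×2.48 + 32.093×3.49 = 31.782 + 147.12 + 112.00 = 290.91 W.
Ideal ⇒ P_in = P_out, so I_p = P_out/V_p = 290.91/230 = 1.26 A.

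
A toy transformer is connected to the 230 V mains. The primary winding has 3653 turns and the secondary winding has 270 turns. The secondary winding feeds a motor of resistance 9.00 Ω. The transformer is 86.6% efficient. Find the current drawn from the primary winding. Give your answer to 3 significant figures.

I_p ≈ 0.161 A

V_s = 230 × 270/3653 = 17.000 V.
I_s = V_s/R = 17.000/9.00 = 1.8889 A.
P_out = V_s I_s = 17.000 × 1.8889 = 32.110 W.
P_in = P_out/η = 32.110/0.866 = 37.079 W.
I_p = P_in/V_p = 37.079/230 = 0.161 A.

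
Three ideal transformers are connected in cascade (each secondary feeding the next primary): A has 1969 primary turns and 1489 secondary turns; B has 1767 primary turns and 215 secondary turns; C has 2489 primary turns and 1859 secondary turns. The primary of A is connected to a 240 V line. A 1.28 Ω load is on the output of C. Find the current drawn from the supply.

After A: V = 240.00 × 1489/1969 = 181.49 V.
After B: V = 181.49 × 215/1767 = 22.083 V.
After C: V = 22.083 × 1859/2489 = 16.494 V.
I_load = 16.494/1.28 = 12.886 A, so P_out = 16.494 × 12.886 = 212.53 W.
All ideal ⇒ P_in = P_out, so I_supply = 212.53/240 = 0.886 A.

I_supply ≈ 0.886 A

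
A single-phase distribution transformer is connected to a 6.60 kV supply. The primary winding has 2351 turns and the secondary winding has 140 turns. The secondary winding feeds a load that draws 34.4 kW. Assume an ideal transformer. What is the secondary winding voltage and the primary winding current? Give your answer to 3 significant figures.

V_s = V_p × N_s/N_p = 6600 × 140/2351 = 393.02 V.
I_s = P/V_s = 34400/393.02 = 87.526 A.
I_p = I_s × N_s/N_p = 87.526 × 140/2351 = 5.21 A.

V_s ≈ 393 V, I_p ≈ 5.21 A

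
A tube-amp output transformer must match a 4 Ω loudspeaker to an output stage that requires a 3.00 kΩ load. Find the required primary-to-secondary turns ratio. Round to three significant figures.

Z_p/Z_s = (N_p/N_s)², so N_p/N_s = √(3000/4) = √750 = 27.4.

N_p/N_s ≈ 27.4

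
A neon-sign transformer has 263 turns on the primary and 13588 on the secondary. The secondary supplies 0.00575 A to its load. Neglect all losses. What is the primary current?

I_p ≈ 0.297 A

For an ideal transformer I_p/I_s = N_s/N_p, so I_p = 0.00575 × 13588/263 = 0.297 A.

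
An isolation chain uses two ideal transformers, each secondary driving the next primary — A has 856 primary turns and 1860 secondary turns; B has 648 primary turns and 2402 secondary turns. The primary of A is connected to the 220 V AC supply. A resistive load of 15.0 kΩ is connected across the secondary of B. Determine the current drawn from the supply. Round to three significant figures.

Secondary of A: V = 220.00 × 1860/856 = 478.04 V.
Secondary of B: V = 478.04 × 2402/648 = 1772.0 V.
I_load = 1772.0/15000 = 0.11813 A, so P_out = 1772.0 × 0.11813 = 209.33 W.
All ideal ⇒ P_in = P_out, so I_supply = 209.33/220 = 0.951 A.

I_supply ≈ 0.951 A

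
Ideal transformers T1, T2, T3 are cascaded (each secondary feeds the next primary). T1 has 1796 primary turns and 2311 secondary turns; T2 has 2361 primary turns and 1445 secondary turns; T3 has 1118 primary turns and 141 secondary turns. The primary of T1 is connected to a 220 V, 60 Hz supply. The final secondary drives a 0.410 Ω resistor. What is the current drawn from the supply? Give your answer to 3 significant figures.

After T1: V = 220.00 × 2311/1796 = 283.08 V.
After T2: V = 283.08 × 1445/2361 = 173.26 V.
After T3: V = 173.26 × 141/1118 = 21.851 V.
I_load = 21.851/0.410 = 53.294 A, so P_out = 21.851 × 53.294 = 1164.5 W.
All ideal ⇒ P_in = P_out, so I_supply = 1164.5/220 = 5.29 A.

I_supply ≈ 5.29 A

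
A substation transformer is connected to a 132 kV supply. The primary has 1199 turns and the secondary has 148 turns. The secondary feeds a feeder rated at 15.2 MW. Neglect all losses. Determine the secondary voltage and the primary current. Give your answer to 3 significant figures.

V_s = V_p × N_s/N_p = 132000 × 148/1199 = 16294 V.
I_s = P/V_s = 1.52×10^7/16294 = 932.88 A.
I_p = I_s × N_s/N_p = 932.88 × 148/1199 = 115 A.

V_s ≈ 16300 V, I_p ≈ 115 A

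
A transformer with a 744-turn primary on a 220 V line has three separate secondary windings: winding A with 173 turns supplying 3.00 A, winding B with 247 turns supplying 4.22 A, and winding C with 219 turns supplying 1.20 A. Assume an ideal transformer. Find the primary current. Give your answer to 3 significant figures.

V_A = 220 × 173/744 = 51.156 V; V_B = 220 × 247/744 = 73.038 V; V_C = 220 × 219/744 = 64.758 V.
P_out = V_A I_A + V_B I_B + V_C I_C = 51.156×3.00 + 73.038×4.22 + 64.758×1.20 = 153.47 + 308.22 + 77.710 = 539.40 W.
Ideal ⇒ P_in = P_out, so I_p = P_out/V_p = 539.40/220 = 2.45 A.

I_p ≈ 2.45 A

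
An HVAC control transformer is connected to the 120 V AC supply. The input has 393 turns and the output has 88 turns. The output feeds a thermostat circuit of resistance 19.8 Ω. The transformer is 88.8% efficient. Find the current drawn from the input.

V_out = 120 × 88/393 = 26.870 V.
I_out = V_out/R = 26.870/19.8 = 1.3571 A.
P_out = V_out I_out = 26.870 × 1.3571 = 36.465 W.
P_in = P_out/η = 36.465/0.888 = 41.064 W.
I_in = P_in/V_in = 41.064/120 = 0.342 A.

I_in ≈ 0.342 A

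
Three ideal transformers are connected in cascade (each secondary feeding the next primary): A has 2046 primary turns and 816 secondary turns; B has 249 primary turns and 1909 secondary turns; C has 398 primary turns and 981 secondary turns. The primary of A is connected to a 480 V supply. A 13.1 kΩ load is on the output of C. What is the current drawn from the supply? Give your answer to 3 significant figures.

After A: V = 480.00 × 816/2046 = 191.44 V.
After B: V = 191.44 × 1909/249 = 1467.7 V.
After C: V = 1467.7 × 981/398 = 3617.6 V.
I_load = 3617.6/13100 = 0.27615 A, so P_out = 3617.6 × 0.27615 = 999.00 W.
All ideal ⇒ P_in = P_out, so I_supply = 999.00/480 = 2.08 A.

I_supply ≈ 2.08 A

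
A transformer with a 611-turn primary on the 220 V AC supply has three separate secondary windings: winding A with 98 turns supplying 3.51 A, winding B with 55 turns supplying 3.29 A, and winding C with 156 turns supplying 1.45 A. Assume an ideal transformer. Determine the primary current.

V_A = 220 × 98/611 = 35.286 V; V_B = 220 × 55/611 = 19.804 V; V_C = 220 × 156/611 = 56.170 V.
P_out = V_A I_A + V_B I_B + V_C I_C = 35.286×3.51 + 19.804×3.29 + 56.170×1.45 = 123.86 + 65.154 + 81.447 = 270.46 W.
Ideal ⇒ P_in = P_out, so I_p = P_out/V_p = 270.46/220 = 1.23 A.

I_p ≈ 1.23 A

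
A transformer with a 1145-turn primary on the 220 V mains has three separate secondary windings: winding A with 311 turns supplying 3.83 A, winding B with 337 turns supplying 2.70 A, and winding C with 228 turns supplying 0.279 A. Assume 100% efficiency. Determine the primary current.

V_A = 220 × 311/1145 = 59.755 V; V_B = 220 × 337/1145 = 64.751 V; V_C = 220 × 228/1145 = 43.808 V.
P_out = V_A I_A + V_B I_B + V_C I_C = 59.755×3.83 + 64.751×2.70 + 43.808×0.279 = 228.86 + 174.83 + 12.222 = 415.91 W.
Ideal ⇒ P_in = P_out, so I_p = P_out/V_p = 415.91/220 = 1.89 A.

I_p ≈ 1.89 A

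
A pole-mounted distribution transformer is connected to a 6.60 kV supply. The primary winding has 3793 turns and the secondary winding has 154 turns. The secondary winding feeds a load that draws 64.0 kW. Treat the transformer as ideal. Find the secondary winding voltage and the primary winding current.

V_s = V_p × N_s/N_p = 6600 × 154/3793 = 267.97 V.
I_s = P/V_s = 64000/267.97 = 238.84 A.
I_p = I_s × N_s/N_p = 238.84 × 154/3793 = 9.70 A.

V_s ≈ 268 V, I_p ≈ 9.70 A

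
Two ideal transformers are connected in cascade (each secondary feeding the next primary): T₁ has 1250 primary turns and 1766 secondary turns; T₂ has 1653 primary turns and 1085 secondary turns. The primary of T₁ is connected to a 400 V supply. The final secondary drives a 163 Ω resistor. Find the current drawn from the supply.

After T₁: V = 400.00 × 1766/1250 = 565.12 V.
After T₂: V = 565.12 × 1085/1653 = 370.93 V.
I_load = 370.93/163 = 2.2757 A, so P_out = 370.93 × 2.2757 = 844.13 W.
All ideal ⇒ P_in = P_out, so I_supply = 844.13/400 = 2.11 A.

I_supply ≈ 2.11 A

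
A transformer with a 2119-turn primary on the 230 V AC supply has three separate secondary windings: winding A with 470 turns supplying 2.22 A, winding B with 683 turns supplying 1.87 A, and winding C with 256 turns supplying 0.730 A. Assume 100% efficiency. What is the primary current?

V_A = 230 × 470/2119 = 51.015 V; V_B = 230 × 683/2119 = 74.134 V; V_C = 230 × 256/2119 = 27.787 V.
P_out = V_A I_A + V_B I_B + V_C I_C = 51.015×2.22 + 74.134×1.87 + 27.787×0.730 = 113.25 + 138.63 + 20.284 = 272.17 W.
Ideal ⇒ P_in = P_out, so I_p = P_out/V_p = 272.17/230 = 1.18 A.

I_p ≈ 1.18 A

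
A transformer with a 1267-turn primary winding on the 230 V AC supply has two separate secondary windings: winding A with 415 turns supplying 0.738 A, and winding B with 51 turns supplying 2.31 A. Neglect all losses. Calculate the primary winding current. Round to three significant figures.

V_A = 230 × 415/1267 = 75.335 V; V_B = 230 × 51/1267 = 9.2581 V.
P_out = V_A I_A + V_B I_B = 75.335×0.738 + 9.2581×2.31 = 55.598 + 21.386 = 76.984 W.
Ideal ⇒ P_in = P_out, so I_p = P_out/V_p = 76.984/230 = 0.335 A.

I_p ≈ 0.335 A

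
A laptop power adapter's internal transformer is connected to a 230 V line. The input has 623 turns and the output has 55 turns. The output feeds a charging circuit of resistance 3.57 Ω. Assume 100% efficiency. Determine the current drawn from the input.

I_in ≈ 0.502 A

V_out = V_in × N_out/N_in = 230 × 55/623 = 20.305 V.
I_out = V_out/R = 20.305/3.57 = 5.6877 A.
For an ideal transformer I_in N_in = I_out N_out, so I_in = 5.6877 × 55/623 = 0.502 A.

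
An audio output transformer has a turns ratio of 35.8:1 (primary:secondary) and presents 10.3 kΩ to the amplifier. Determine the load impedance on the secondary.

Z_s ≈ 8.04 Ω

Z_s = Z_p/(N_p/N_s)² = 10300/35.8² = 8.04 Ω.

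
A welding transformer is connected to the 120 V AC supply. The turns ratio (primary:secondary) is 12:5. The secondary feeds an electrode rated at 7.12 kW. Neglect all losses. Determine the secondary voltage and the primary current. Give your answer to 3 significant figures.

V_s = V_p × N_s/N_p = 120 × 5/12 = 50.000 V.
I_s = P/V_s = 7120/50.000 = 142.40 A.
I_p = I_s × N_s/N_p = 142.40 × 5/12 = 59.3 A.

V_s ≈ 50.0 V, I_p ≈ 59.3 A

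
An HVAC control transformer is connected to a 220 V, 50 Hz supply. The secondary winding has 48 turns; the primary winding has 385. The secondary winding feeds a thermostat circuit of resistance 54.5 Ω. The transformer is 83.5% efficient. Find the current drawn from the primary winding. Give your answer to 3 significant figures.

I_p ≈ 0.0751 A

V_s = 220 × 48/385 = 27.429 V.
I_s = V_s/R = 27.429/54.5 = 0.50328 A.
P_out = V_s I_s = 27.429 × 0.50328 = 13.804 W.
P_in = P_out/η = 13.804/0.835 = 16.532 W.
I_p = P_in/V_p = 16.532/220 = 0.0751 A.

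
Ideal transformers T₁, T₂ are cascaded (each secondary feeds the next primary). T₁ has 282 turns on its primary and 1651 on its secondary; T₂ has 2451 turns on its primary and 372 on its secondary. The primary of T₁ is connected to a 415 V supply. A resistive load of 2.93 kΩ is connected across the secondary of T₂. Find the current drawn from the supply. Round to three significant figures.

I_supply ≈ 0.112 A

Secondary of T₁: V = 415.00 × 1651/282 = 2429.7 V.
Secondary of T₂: V = 2429.7 × 372/2451 = 368.76 V.
I_load = 368.76/2930 = 0.12586 A, so P_out = 368.76 × 0.12586 = 46.411 W.
All ideal ⇒ P_in = P_out, so I_supply = 46.411/415 = 0.112 A.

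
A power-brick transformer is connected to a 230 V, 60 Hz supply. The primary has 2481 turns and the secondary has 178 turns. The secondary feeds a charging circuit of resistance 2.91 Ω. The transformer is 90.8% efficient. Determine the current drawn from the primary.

I_p ≈ 0.448 A

V_s = 230 × 178/2481 = 16.501 V.
I_s = V_s/R = 16.501/2.91 = 5.6706 A.
P_out = V_s I_s = 16.501 × 5.6706 = 93.573 W.
P_in = P_out/η = 93.573/0.908 = 103.05 W.
I_p = P_in/V_p = 103.05/230 = 0.448 A.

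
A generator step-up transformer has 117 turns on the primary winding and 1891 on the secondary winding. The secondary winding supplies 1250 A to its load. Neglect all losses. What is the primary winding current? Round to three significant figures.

I_p ≈ 20200 A

For an ideal transformer I_p/I_s = N_s/N_p, so I_p = 1250 × 1891/117 = 20200 A.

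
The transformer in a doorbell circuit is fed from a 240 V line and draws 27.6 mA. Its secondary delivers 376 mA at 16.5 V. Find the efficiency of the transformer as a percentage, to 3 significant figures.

P_in = 240 × 0.0276 = 6.62400 W.
P_out = 16.5 × 0.376 = 6.20400 W.
η = P_out/P_in = 6.20400/6.62400 = 0.937.

η ≈ 93.7%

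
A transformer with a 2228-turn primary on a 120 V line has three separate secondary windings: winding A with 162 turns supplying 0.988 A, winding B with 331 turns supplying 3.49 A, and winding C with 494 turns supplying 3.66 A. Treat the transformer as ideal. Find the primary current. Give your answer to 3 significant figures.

V_A = 120 × 162/2228 = 8.7253 V; V_B = 120 × 331/2228 = 17.828 V; V_C = 120 × 494/2228 = 26.607 V.
P_out = V_A I_A + V_B I_B + V_C I_C = 8.7253×0.988 + 17.828×3.49 + 26.607×3.66 = 8.6206 + 62.218 + 97.381 = 168.22 W.
Ideal ⇒ P_in = P_out, so I_p = P_out/V_p = 168.22/120 = 1.40 A.

I_p ≈ 1.40 A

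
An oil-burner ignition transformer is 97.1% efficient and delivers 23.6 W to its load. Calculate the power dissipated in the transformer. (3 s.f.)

P_loss ≈ 0.705 W

P_in = P_out/η = 23.6/0.971 = 24.3048 W.
P_loss = P_in − P_out = 24.3048 − 23.6 = 0.705 W.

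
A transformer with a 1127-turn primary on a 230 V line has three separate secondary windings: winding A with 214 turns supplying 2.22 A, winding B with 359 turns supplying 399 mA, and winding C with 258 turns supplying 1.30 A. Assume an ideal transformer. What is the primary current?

I_p ≈ 0.846 A

V_A = 230 × 214/1127 = 43.673 V; V_B = 230 × 359/1127 = 73.265 V; V_C = 230 × 258/1127 = 52.653 V.
P_out = V_A I_A + V_B I_B + V_C I_C = 43.673×2.22 + 73.265×0.399 + 52.653×1.30 = 96.955 + 29.233 + 68.449 = 194.64 W.
Ideal ⇒ P_in = P_out, so I_p = P_out/V_p = 194.64/230 = 0.846 A.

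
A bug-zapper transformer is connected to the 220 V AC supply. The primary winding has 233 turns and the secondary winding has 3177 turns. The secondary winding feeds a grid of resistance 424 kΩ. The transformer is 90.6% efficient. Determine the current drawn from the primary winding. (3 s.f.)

V_s = 220 × 3177/233 = 2999.7 V.
I_s = V_s/R = 2999.7/424000 = 0.0070749 A.
P_out = V_s I_s = 2999.7 × 0.0070749 = 21.223 W.
P_in = P_out/η = 21.223/0.906 = 23.425 W.
I_p = P_in/V_p = 23.425/220 = 0.106 A.

I_p ≈ 0.106 A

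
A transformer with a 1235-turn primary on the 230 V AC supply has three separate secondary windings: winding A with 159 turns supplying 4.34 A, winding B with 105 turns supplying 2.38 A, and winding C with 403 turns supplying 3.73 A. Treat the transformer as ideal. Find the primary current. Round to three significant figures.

I_p ≈ 1.98 A

V_A = 230 × 159/1235 = 29.611 V; V_B = 230 × 105/1235 = 19.555 V; V_C = 230 × 403/1235 = 75.053 V.
P_out = V_A I_A + V_B I_B + V_C I_C = 29.611×4.34 + 19.555×2.38 + 75.053×3.73 = 128.51 + 46.540 + 279.95 = 455.00 W.
Ideal ⇒ P_in = P_out, so I_p = P_out/V_p = 455.00/230 = 1.98 A.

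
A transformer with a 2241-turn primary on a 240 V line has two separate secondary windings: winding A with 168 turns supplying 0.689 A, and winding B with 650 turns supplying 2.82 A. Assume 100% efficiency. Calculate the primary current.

V_A = 240 × 168/2241 = 17.992 V; V_B = 240 × 650/2241 = 69.612 V.
P_out = V_A I_A + V_B I_B = 17.992×0.689 + 69.612×2.82 = 12.396 + 196.31 = 208.70 W.
Ideal ⇒ P_in = P_out, so I_p = P_out/V_p = 208.70/240 = 0.870 A.

I_p ≈ 0.870 A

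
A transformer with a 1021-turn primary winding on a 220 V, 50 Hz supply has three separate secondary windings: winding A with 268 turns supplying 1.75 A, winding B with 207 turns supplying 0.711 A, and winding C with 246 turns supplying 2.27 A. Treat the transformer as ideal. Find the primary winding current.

I_p ≈ 1.15 A

V_A = 220 × 268/1021 = 57.747 V; V_B = 220 × 207/1021 = 44.603 V; V_C = 220 × 246/1021 = 53.007 V.
P_out = V_A I_A + V_B I_B + V_C I_C = 57.747×1.75 + 44.603×0.711 + 53.007×2.27 = 101.06 + 31.713 + 120.33 = 253.10 W.
Ideal ⇒ P_in = P_out, so I_p = P_out/V_p = 253.10/220 = 1.15 A.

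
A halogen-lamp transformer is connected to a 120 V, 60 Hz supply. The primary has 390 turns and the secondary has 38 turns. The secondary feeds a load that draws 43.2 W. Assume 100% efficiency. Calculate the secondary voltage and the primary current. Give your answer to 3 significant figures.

V_s = V_p × N_s/N_p = 120 × 38/390 = 11.692 V.
I_s = P/V_s = 43.2/11.692 = 3.6947 A.
I_p = I_s × N_s/N_p = 3.6947 × 38/390 = 0.360 A.

V_s ≈ 11.7 V, I_p ≈ 0.360 A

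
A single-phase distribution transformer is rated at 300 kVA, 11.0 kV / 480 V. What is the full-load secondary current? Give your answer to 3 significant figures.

I_s ≈ 625 A

I_s = S/V_s = 300000/480 = 625 A.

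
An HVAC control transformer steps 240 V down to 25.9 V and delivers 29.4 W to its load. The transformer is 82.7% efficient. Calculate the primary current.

I_p ≈ 0.148 A

P_in = P_out/η = 29.4/0.827 = 35.550 W.
I_p = P_in/V_p = 35.550/240 = 0.148 A.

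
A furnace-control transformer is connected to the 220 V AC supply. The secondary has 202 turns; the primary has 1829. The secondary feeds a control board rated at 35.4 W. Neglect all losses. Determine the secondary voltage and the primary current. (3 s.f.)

V_s = V_p × N_s/N_p = 220 × 202/1829 = 24.297 V.
I_s = P/V_s = 35.4/24.297 = 1.4569 A.
I_p = I_s × N_s/N_p = 1.4569 × 202/1829 = 0.161 A.

V_s ≈ 24.3 V, I_p ≈ 0.161 A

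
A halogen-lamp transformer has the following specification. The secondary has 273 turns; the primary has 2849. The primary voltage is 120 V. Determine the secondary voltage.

V_s/V_p = N_s/N_p, so V_s = 120 × 273/2849 = 11.5 V.

V_s ≈ 11.5 V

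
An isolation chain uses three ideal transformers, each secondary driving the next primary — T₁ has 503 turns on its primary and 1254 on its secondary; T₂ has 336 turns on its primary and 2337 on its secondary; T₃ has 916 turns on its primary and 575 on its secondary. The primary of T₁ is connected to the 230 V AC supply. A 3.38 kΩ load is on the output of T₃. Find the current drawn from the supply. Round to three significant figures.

Secondary of T₁: V = 230.00 × 1254/503 = 573.40 V.
Secondary of T₂: V = 573.40 × 2337/336 = 3988.2 V.
Secondary of T₃: V = 3988.2 × 575/916 = 2503.5 V.
I_load = 2503.5/3380 = 0.74068 A, so P_out = 2503.5 × 0.74068 = 1854.3 W.
All ideal ⇒ P_in = P_out, so I_supply = 1854.3/230 = 8.06 A.

I_supply ≈ 8.06 A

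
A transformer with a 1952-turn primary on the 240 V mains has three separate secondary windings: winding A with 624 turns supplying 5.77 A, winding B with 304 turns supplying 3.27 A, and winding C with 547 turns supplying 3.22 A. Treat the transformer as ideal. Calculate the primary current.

I_p ≈ 3.26 A

V_A = 240 × 624/1952 = 76.721 V; V_B = 240 × 304/1952 = 37.377 V; V_C = 240 × 547/1952 = 67.254 V.
P_out = V_A I_A + V_B I_B + V_C I_C = 76.721×5.77 + 37.377×3.27 + 67.254×3.22 = 442.68 + 122.22 + 216.56 = 781.46 W.
Ideal ⇒ P_in = P_out, so I_p = P_out/V_p = 781.46/240 = 3.26 A.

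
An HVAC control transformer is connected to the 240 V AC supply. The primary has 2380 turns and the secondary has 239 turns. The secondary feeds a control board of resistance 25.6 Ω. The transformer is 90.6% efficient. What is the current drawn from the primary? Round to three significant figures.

V_s = 240 × 239/2380 = 24.101 V.
I_s = V_s/R = 24.101/25.6 = 0.94144 A.
P_out = V_s I_s = 24.101 × 0.94144 = 22.689 W.
P_in = P_out/η = 22.689/0.906 = 25.044 W.
I_p = P_in/V_p = 25.044/240 = 0.104 A.

I_p ≈ 0.104 A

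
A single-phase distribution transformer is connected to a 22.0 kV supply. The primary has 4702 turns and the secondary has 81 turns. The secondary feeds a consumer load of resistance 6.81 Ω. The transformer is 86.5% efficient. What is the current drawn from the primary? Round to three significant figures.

V_s = 22000 × 81/4702 = 378.99 V.
I_s = V_s/R = 378.99/6.81 = 55.652 A.
P_out = V_s I_s = 378.99 × 55.652 = 21091 W.
P_in = P_out/η = 21091/0.865 = 24383 W.
I_p = P_in/V_p = 24383/22000 = 1.11 A.

I_p ≈ 1.11 A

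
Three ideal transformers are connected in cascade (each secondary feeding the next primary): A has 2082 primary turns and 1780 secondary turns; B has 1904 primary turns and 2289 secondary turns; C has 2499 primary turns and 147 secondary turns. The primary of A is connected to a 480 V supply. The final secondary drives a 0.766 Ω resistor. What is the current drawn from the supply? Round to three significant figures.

I_supply ≈ 2.29 A

Secondary of A: V = 480.00 × 1780/2082 = 410.37 V.
Secondary of B: V = 410.37 × 2289/1904 = 493.35 V.
Secondary of C: V = 493.35 × 147/2499 = 29.021 V.
I_load = 29.021/0.766 = 37.886 A, so P_out = 29.021 × 37.886 = 1099.5 W.
All ideal ⇒ P_in = P_out, so I_supply = 1099.5/480 = 2.29 A.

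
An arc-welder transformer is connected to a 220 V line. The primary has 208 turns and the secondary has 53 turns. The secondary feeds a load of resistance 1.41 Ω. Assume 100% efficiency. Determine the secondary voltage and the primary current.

V_s = V_p × N_s/N_p = 220 × 53/208 = 56.058 V.
I_s = V_s/R = 56.058/1.41 = 39.757 A.
I_p = I_s × N_s/N_p = 39.757 × 53/208 = 10.1 A.

V_s ≈ 56.1 V, I_p ≈ 10.1 A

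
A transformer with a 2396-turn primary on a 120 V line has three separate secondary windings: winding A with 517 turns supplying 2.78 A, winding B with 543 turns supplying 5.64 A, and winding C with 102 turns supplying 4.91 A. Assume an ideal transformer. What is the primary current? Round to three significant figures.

V_A = 120 × 517/2396 = 25.893 V; V_B = 120 × 543/2396 = 27.195 V; V_C = 120 × 102/2396 = 5.1085 V.
P_out = V_A I_A + V_B I_B + V_C I_C = 25.893×2.78 + 27.195×5.64 + 5.1085×4.91 = 71.983 + 153.38 + 25.083 = 250.45 W.
Ideal ⇒ P_in = P_out, so I_p = P_out/V_p = 250.45/120 = 2.09 A.

I_p ≈ 2.09 A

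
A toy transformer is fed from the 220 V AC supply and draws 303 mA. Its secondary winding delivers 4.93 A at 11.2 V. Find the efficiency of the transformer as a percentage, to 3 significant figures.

η ≈ 82.8%

P_in = 220 × 0.303 = 66.6600 W.
P_out = 11.2 × 4.93 = 55.2160 W.
η = P_out/P_in = 55.2160/66.6600 = 0.828.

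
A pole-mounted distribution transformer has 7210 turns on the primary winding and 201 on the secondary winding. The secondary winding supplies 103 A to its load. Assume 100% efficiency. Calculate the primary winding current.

I_p ≈ 2.87 A

For an ideal transformer I_p/I_s = N_s/N_p, so I_p = 103 × 201/7210 = 2.87 A.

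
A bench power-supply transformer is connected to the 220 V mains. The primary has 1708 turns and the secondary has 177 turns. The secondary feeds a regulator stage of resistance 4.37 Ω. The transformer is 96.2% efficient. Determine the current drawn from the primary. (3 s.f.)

I_p ≈ 0.562 A

V_s = 220 × 177/1708 = 22.799 V.
I_s = V_s/R = 22.799/4.37 = 5.2171 A.
P_out = V_s I_s = 22.799 × 5.2171 = 118.94 W.
P_in = P_out/η = 118.94/0.962 = 123.64 W.
I_p = P_in/V_p = 123.64/220 = 0.562 A.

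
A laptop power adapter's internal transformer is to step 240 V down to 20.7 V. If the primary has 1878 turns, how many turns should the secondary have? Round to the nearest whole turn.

N_s/N_p = V_s/V_p, so N_s = 1878 × 20.7/240 = 162.0 ≈ 162 turns.

N_s = 162 turns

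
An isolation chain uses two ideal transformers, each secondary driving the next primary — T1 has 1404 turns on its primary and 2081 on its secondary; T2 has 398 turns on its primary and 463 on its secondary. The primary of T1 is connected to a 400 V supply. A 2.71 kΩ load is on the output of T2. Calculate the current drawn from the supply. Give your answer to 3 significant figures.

After T1: V = 400.00 × 2081/1404 = 592.88 V.
After T2: V = 592.88 × 463/398 = 689.70 V.
I_load = 689.70/2710 = 0.25450 A, so P_out = 689.70 × 0.25450 = 175.53 W.
All ideal ⇒ P_in = P_out, so I_supply = 175.53/400 = 0.439 A.

I_supply ≈ 0.439 A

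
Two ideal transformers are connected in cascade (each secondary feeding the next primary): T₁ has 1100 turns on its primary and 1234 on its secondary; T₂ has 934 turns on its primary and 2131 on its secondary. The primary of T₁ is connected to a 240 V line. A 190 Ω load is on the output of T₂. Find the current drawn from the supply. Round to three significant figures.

After T₁: V = 240.00 × 1234/1100 = 269.24 V.
After T₂: V = 269.24 × 2131/934 = 614.29 V.
I_load = 614.29/190 = 3.2331 A, so P_out = 614.29 × 3.2331 = 1986.0 W.
All ideal ⇒ P_in = P_out, so I_supply = 1986.0/240 = 8.28 A.

I_supply ≈ 8.28 A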